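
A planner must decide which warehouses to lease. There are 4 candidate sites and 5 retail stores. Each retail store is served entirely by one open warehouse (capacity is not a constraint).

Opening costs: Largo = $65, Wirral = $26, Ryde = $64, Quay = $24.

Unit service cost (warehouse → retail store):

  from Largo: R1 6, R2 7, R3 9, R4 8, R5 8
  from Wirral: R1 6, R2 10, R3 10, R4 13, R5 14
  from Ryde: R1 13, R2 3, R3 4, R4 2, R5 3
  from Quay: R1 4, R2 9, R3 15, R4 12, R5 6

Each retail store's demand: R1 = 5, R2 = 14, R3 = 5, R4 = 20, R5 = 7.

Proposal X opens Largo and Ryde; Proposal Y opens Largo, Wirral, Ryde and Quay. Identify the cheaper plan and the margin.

Proposal X is cheaper by 40.

Proposal X: {Largo, Ryde}: R1→Largo 6·5=30, R2→Ryde 3·14=42, R3→Ryde 4·5=20, R4→Ryde 2·20=40, R5→Ryde 3·7=21. Service 153; fixed 129; total 282.
Proposal Y: {Largo, Wirral, Ryde, Quay}: R1→Quay 4·5=20, R2→Ryde 3·14=42, R3→Ryde 4·5=20, R4→Ryde 2·20=40, R5→Ryde 3·7=21. Service 143; fixed 179; total 322.
Difference: |282 − 322| = 40.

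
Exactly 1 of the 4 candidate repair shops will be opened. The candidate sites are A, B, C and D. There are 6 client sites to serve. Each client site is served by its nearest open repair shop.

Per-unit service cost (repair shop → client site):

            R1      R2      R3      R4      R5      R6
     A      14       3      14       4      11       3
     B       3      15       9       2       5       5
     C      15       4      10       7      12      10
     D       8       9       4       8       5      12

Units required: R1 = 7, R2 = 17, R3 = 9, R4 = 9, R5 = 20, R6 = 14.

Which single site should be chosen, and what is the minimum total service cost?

With exactly 1 open, each client site uses its cheapest among the chosen.
{B}: R1→B 3·7=21, R2→B 15·17=255, R3→B 9·9=81, R4→B 2·9=18, R5→B 5·20=100, R6→B 5·14=70. Service cost 545.
{A}: service cost 573
{D}: service cost 585
Among all 4 size-1 choices, {B} is lowest.

Choose B only; total service cost 545.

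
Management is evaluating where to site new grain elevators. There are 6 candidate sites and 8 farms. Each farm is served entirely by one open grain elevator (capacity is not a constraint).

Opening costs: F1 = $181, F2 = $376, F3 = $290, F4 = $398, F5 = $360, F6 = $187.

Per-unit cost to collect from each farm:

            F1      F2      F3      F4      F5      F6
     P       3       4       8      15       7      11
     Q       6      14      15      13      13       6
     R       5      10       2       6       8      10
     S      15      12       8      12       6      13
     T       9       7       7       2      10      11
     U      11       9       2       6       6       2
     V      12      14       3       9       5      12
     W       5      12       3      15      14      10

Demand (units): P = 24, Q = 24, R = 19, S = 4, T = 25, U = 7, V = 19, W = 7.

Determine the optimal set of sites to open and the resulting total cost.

For any fixed open set, each farm goes to its cheapest open site; total = fixed + service.
{F1, F3}: P→F1 3·24=72, Q→F1 6·24=144, R→F3 2·19=38, S→F3 8·4=32, T→F3 7·25=175, U→F3 2·7=14, V→F3 3·19=57, W→F3 3·7=21. Service 553; fixed 471; total 1024.
{F1}: service 936 + fixed 181 = 1117
{F3, F6}: service 673 + fixed 477 = 1150
{F1, F2, F3, F4, F5, F6}: service 420 + fixed 1792 = 2212
No other subset beats 1024.

Open F1 and F3; minimum total cost 1024.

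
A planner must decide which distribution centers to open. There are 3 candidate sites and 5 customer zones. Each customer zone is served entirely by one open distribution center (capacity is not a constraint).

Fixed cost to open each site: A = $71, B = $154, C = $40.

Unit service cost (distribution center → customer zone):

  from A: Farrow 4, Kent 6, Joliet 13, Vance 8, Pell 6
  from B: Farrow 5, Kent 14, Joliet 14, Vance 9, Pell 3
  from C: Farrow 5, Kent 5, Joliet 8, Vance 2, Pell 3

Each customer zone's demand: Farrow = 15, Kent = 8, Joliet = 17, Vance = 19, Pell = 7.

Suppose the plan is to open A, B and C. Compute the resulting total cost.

Each customer zone is assigned to its cheapest site among the open ones.
{A, B, C}: Farrow→A 4·15=60, Kent→C 5·8=40, Joliet→C 8·17=136, Vance→C 2·19=38, Pell→B 3·7=21. Service 295; fixed 265; total 560.

Total cost: 560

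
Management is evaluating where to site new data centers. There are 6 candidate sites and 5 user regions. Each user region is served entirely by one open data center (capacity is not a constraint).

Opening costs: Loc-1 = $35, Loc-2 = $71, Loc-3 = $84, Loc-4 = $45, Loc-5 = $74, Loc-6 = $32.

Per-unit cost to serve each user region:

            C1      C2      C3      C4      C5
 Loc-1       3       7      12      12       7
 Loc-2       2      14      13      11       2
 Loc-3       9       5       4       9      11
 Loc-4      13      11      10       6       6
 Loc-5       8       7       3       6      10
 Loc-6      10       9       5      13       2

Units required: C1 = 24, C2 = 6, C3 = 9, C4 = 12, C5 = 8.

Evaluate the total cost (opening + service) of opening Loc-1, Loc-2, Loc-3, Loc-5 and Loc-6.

Total cost: 489

Each user region is assigned to its cheapest site among the open ones.
{Loc-1, Loc-2, Loc-3, Loc-5, Loc-6}: C1→Loc-2 2·24=48, C2→Loc-3 5·6=30, C3→Loc-5 3·9=27, C4→Loc-5 6·12=72, C5→Loc-2 2·8=16. Service 193; fixed 296; total 489.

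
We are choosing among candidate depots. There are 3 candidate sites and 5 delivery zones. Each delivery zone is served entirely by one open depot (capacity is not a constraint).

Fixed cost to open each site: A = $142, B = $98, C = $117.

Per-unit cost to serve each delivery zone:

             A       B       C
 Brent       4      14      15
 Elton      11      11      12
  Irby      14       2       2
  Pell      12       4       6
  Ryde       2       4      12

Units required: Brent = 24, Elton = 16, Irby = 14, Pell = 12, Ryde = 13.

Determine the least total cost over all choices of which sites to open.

For any fixed open set, each delivery zone goes to its cheapest open site; total = fixed + service.
{A, B}: Brent→A 4·24=96, Elton→A 11·16=176, Irby→B 2·14=28, Pell→B 4·12=48, Ryde→A 2·13=26. Service 374; fixed 240; total 614.
{A, C}: service 398 + fixed 259 = 657
{A, B, C}: service 374 + fixed 357 = 731
{B}: service 640 + fixed 98 = 738
No other subset beats 614.

Minimum total cost: 614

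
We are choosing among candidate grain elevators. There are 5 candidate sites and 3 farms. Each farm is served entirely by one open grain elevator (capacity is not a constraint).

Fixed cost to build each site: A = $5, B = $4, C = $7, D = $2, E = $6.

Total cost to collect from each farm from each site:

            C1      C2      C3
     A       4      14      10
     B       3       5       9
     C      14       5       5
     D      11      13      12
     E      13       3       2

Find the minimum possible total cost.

Minimum total cost: 18

For any fixed open set, each farm goes to its cheapest open site; total = fixed + service.
{B, E}: C1→B 3, C2→E 3, C3→E 2. Service 8; fixed 10; total 18.
{A, E}: C1→A 4, C2→E 3, C3→E 2. Service 9; fixed 11; total 20.
{B, D, E}: service 8 + fixed 12 = 20
{A, B, C, D, E}: C1→B 3, C2→E 3, C3→E 2. Service 8; fixed 24; total 32.
No other subset beats 18.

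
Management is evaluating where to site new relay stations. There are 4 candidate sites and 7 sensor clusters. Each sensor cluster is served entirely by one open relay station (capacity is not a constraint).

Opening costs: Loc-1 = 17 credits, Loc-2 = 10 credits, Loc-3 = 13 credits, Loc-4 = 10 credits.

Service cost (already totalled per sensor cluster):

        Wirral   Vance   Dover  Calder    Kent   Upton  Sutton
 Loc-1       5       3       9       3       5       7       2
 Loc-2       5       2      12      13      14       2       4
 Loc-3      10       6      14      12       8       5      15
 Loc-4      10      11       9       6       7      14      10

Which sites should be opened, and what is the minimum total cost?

Open Loc-1 only; minimum total cost 51.

For any fixed open set, each sensor cluster goes to its cheapest open site; total = fixed + service.
{Loc-1}: Wirral→Loc-1 5, Vance→Loc-1 3, Dover→Loc-1 9, Calder→Loc-1 3, Kent→Loc-1 5, Upton→Loc-1 7, Sutton→Loc-1 2. Service 34; fixed 17; total 51.
{Loc-1, Loc-2}: service 28 + fixed 27 = 55
{Loc-2, Loc-4}: service 35 + fixed 20 = 55
{Loc-1, Loc-2, Loc-3, Loc-4}: service 28 + fixed 50 = 78
No other subset beats 51.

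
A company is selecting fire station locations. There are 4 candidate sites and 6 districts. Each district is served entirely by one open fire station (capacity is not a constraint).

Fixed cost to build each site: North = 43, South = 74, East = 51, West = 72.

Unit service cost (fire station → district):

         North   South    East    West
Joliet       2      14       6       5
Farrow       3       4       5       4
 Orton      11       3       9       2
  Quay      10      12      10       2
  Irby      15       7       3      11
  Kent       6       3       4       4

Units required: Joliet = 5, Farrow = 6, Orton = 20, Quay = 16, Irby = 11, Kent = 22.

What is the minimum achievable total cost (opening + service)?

Minimum total cost: 365

For any fixed open set, each district goes to its cheapest open site; total = fixed + service.
{East, West}: Joliet→West 5·5=25, Farrow→West 4·6=24, Orton→West 2·20=40, Quay→West 2·16=32, Irby→East 3·11=33, Kent→East 4·22=88. Service 242; fixed 123; total 365.
{North, East, West}: Joliet→North 2·5=10, Farrow→North 3·6=18, Orton→West 2·20=40, Quay→West 2·16=32, Irby→East 3·11=33, Kent→East 4·22=88. Service 221; fixed 166; total 387.
{West}: service 330 + fixed 72 = 402
{North, South, East, West}: Joliet→North 2·5=10, Farrow→North 3·6=18, Orton→West 2·20=40, Quay→West 2·16=32, Irby→East 3·11=33, Kent→South 3·22=66. Service 199; fixed 240; total 439.
(All 15 nonempty subsets were checked; East and West is lowest.)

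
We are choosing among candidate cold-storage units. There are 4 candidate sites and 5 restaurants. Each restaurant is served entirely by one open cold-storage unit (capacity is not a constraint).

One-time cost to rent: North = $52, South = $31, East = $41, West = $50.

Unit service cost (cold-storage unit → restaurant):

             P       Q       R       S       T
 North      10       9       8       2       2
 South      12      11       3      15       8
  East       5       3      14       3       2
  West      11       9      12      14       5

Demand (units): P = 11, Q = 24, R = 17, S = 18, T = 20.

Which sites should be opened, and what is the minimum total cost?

Open South and East; minimum total cost 344.

For any fixed open set, each restaurant goes to its cheapest open site; total = fixed + service.
{South, East}: P→East 5·11=55, Q→East 3·24=72, R→South 3·17=51, S→East 3·18=54, T→East 2·20=40. Service 272; fixed 72; total 344.
{North, South, East}: service 254 + fixed 124 = 378
{South, East, West}: service 272 + fixed 122 = 394
{North, South, East, West}: P→East 5·11=55, Q→East 3·24=72, R→South 3·17=51, S→North 2·18=36, T→North 2·20=40. Service 254; fixed 174; total 428.
No other subset beats 344.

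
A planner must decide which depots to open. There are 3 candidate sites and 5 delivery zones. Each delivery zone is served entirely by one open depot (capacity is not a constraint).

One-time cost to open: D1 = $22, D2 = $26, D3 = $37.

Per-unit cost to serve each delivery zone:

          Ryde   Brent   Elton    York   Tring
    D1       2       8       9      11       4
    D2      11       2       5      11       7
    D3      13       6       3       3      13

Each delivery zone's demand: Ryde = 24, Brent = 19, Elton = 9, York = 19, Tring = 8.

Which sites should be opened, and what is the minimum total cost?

Open D1, D2 and D3; minimum total cost 287.

For any fixed open set, each delivery zone goes to its cheapest open site; total = fixed + service.
{D1, D2, D3}: Ryde→D1 2·24=48, Brent→D2 2·19=38, Elton→D3 3·9=27, York→D3 3·19=57, Tring→D1 4·8=32. Service 202; fixed 85; total 287.
{D1, D3}: Ryde→D1 2·24=48, Brent→D3 6·19=114, Elton→D3 3·9=27, York→D3 3·19=57, Tring→D1 4·8=32. Service 278; fixed 59; total 337.
{D1, D2}: service 372 + fixed 48 = 420
{D1}: Ryde→D1 2·24=48, Brent→D1 8·19=152, Elton→D1 9·9=81, York→D1 11·19=209, Tring→D1 4·8=32. Service 522; fixed 22; total 544.
No other subset beats 287.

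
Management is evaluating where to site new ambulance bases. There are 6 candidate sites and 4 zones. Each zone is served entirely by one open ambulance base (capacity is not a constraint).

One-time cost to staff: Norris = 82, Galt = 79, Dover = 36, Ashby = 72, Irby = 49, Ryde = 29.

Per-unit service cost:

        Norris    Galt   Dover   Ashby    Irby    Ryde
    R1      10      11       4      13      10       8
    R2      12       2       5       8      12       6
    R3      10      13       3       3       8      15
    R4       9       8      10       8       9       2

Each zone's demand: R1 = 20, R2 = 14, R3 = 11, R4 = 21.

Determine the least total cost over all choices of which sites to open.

For any fixed open set, each zone goes to its cheapest open site; total = fixed + service.
{Dover, Ryde}: R1→Dover 4·20=80, R2→Dover 5·14=70, R3→Dover 3·11=33, R4→Ryde 2·21=42. Service 225; fixed 65; total 290.
{Galt, Dover, Ryde}: service 183 + fixed 144 = 327
{Dover, Irby, Ryde}: service 225 + fixed 114 = 339
{Norris, Galt, Dover, Ashby, Irby, Ryde}: service 183 + fixed 347 = 530
No other subset beats 290.

Minimum total cost: 290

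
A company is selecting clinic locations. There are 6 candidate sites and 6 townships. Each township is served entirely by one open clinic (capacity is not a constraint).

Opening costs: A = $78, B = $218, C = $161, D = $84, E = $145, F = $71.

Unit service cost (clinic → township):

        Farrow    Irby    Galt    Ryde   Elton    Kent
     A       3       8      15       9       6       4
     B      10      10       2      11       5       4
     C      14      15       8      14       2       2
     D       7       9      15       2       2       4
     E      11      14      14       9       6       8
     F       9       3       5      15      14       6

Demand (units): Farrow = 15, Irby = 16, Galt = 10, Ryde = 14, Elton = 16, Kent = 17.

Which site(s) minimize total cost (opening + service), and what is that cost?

For any fixed open set, each township goes to its cheapest open site; total = fixed + service.
{D, F}: Farrow→D 7·15=105, Irby→F 3·16=48, Galt→F 5·10=50, Ryde→D 2·14=28, Elton→D 2·16=32, Kent→D 4·17=68. Service 331; fixed 155; total 486.
{A, D, F}: service 271 + fixed 233 = 504
{A, F}: Farrow→A 3·15=45, Irby→F 3·16=48, Galt→F 5·10=50, Ryde→A 9·14=126, Elton→A 6·16=96, Kent→A 4·17=68. Service 433; fixed 149; total 582.
{A, B, C, D, E, F}: Farrow→A 3·15=45, Irby→F 3·16=48, Galt→B 2·10=20, Ryde→D 2·14=28, Elton→C 2·16=32, Kent→C 2·17=34. Service 207; fixed 757; total 964.
No other subset beats 486.

Open D and F; minimum total cost 486.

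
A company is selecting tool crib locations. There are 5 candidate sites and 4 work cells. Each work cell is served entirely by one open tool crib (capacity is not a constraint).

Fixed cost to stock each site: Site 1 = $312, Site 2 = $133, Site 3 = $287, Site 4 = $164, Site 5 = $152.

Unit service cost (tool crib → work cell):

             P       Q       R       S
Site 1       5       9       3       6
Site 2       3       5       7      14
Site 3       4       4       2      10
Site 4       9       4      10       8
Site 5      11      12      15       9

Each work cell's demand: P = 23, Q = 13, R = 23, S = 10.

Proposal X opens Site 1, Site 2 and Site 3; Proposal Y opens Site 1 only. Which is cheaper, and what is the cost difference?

Proposal Y is cheaper by 286.

Proposal X: {Site 1, Site 2, Site 3}: P→Site 2 3·23=69, Q→Site 3 4·13=52, R→Site 3 2·23=46, S→Site 1 6·10=60. Service 227; fixed 732; total 959.
Proposal Y: {Site 1}: P→Site 1 5·23=115, Q→Site 1 9·13=117, R→Site 1 3·23=69, S→Site 1 6·10=60. Service 361; fixed 312; total 673.
Difference: |959 − 673| = 286.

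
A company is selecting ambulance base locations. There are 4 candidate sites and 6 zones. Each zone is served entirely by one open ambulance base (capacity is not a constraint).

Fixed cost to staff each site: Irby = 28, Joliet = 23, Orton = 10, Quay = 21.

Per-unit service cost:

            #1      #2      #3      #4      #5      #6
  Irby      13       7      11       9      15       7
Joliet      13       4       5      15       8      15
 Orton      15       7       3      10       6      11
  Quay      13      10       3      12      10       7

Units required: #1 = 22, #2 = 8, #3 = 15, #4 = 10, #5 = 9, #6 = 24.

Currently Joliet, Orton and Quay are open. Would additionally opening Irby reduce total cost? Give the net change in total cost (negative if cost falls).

Current service cost with {Joliet, Orton, Quay}: 685.
Adding Irby: each zone re-picks its cheapest; new service cost 675, saving 10.
Extra fixed cost: 28. Net change = 28 − 10 = 18.
(Totals: 739 → 757.)

No — net change +18 (cost rises by 18).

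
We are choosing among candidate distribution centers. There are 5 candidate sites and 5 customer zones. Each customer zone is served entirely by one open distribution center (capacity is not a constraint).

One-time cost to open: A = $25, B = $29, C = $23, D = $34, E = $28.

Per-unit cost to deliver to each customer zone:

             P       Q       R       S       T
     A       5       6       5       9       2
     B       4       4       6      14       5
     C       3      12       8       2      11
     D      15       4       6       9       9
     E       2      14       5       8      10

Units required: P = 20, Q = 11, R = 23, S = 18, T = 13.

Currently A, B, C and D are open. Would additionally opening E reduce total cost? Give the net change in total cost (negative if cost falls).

No — net change +8 (cost rises by 8).

Current service cost with {A, B, C, D}: 281.
Adding E: each customer zone re-picks its cheapest; new service cost 261, saving 20.
Extra fixed cost: 28. Net change = 28 − 20 = 8.
(Totals: 392 → 400.)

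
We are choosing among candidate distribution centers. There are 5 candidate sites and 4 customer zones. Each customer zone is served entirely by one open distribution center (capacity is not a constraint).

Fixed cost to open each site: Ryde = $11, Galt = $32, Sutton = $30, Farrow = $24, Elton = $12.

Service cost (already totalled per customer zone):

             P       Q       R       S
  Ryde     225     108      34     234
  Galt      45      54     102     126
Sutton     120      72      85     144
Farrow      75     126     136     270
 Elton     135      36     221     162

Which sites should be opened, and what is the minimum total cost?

For any fixed open set, each customer zone goes to its cheapest open site; total = fixed + service.
{Ryde, Galt, Elton}: P→Galt 45, Q→Elton 36, R→Ryde 34, S→Galt 126. Service 241; fixed 55; total 296.
{Ryde, Galt}: P→Galt 45, Q→Galt 54, R→Ryde 34, S→Galt 126. Service 259; fixed 43; total 302.
{Ryde, Galt, Farrow, Elton}: P→Galt 45, Q→Elton 36, R→Ryde 34, S→Galt 126. Service 241; fixed 79; total 320.
{Ryde, Galt, Sutton, Farrow, Elton}: P→Galt 45, Q→Elton 36, R→Ryde 34, S→Galt 126. Service 241; fixed 109; total 350.
No other subset beats 296.

Open Ryde, Galt and Elton; minimum total cost 296.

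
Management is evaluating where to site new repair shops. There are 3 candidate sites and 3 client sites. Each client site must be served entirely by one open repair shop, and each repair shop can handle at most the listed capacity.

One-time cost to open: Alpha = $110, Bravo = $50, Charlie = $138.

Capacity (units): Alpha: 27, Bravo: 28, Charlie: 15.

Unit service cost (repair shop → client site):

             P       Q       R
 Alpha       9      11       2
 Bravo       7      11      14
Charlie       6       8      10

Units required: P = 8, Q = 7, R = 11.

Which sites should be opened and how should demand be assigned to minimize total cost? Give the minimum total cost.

Open {Alpha}: P→Alpha 9·8=72, Q→Alpha 11·7=77, R→Alpha 2·11=22.
Loads: Alpha carries 26/27. Service 171; fixed 110; total 281.
Next best feasible plan costs 315.

Minimum total cost: 281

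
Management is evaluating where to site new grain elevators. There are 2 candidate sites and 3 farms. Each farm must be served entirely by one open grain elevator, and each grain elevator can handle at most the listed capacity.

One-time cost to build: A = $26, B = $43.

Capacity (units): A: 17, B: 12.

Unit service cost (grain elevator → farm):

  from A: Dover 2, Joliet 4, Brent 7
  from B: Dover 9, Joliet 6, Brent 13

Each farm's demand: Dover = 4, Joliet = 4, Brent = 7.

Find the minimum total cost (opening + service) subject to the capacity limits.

Open {A}: Dover→A 2·4=8, Joliet→A 4·4=16, Brent→A 7·7=49.
Loads: A carries 15/17. Service 73; fixed 26; total 99.
Next best feasible plan costs 142.

Minimum total cost: 99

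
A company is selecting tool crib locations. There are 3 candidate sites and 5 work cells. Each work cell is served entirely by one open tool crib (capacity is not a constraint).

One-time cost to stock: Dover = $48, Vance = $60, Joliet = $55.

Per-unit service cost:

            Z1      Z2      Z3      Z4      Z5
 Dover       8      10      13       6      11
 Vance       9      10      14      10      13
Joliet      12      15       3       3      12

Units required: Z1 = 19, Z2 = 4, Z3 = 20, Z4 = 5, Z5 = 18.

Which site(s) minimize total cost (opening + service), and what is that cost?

Open Dover and Joliet; minimum total cost 568.

For any fixed open set, each work cell goes to its cheapest open site; total = fixed + service.
{Dover, Joliet}: Z1→Dover 8·19=152, Z2→Dover 10·4=40, Z3→Joliet 3·20=60, Z4→Joliet 3·5=15, Z5→Dover 11·18=198. Service 465; fixed 103; total 568.
{Vance, Joliet}: service 502 + fixed 115 = 617
{Dover, Vance, Joliet}: Z1→Dover 8·19=152, Z2→Dover 10·4=40, Z3→Joliet 3·20=60, Z4→Joliet 3·5=15, Z5→Dover 11·18=198. Service 465; fixed 163; total 628.
{Dover}: service 680 + fixed 48 = 728
(All 7 nonempty subsets were checked; Dover and Joliet is lowest.)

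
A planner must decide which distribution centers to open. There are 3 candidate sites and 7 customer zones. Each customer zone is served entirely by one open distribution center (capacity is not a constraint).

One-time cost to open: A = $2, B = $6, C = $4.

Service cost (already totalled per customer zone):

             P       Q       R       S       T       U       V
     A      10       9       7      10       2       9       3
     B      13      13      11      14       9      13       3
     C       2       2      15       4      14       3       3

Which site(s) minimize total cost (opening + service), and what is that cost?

Open A and C; minimum total cost 29.

For any fixed open set, each customer zone goes to its cheapest open site; total = fixed + service.
{A, C}: P→C 2, Q→C 2, R→A 7, S→C 4, T→A 2, U→C 3, V→A 3. Service 23; fixed 6; total 29.
{A, B, C}: service 23 + fixed 12 = 35
{B, C}: service 34 + fixed 10 = 44
{A}: service 50 + fixed 2 = 52
No other subset beats 29.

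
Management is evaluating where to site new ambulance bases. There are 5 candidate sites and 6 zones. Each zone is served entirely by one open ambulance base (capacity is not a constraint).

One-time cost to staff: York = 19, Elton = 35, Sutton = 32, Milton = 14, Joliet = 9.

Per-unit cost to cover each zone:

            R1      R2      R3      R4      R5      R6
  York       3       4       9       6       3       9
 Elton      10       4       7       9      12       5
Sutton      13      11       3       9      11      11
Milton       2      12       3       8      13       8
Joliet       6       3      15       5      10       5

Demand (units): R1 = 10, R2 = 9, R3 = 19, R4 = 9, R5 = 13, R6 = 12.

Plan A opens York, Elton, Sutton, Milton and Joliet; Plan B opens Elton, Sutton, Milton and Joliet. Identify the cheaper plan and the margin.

Plan A is cheaper by 72.

Plan A: {York, Elton, Sutton, Milton, Joliet}: R1→Milton 2·10=20, R2→Joliet 3·9=27, R3→Sutton 3·19=57, R4→Joliet 5·9=45, R5→York 3·13=39, R6→Elton 5·12=60. Service 248; fixed 109; total 357.
Plan B: {Elton, Sutton, Milton, Joliet}: R1→Milton 2·10=20, R2→Joliet 3·9=27, R3→Sutton 3·19=57, R4→Joliet 5·9=45, R5→Joliet 10·13=130, R6→Elton 5·12=60. Service 339; fixed 90; total 429.
Difference: |357 − 429| = 72.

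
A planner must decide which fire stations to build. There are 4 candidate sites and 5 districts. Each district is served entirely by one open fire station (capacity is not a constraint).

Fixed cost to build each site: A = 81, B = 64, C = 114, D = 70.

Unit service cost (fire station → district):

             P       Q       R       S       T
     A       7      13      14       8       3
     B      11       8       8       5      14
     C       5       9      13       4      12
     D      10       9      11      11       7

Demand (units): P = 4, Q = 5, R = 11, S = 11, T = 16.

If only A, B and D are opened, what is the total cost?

Total cost: 474

Each district is assigned to its cheapest site among the open ones.
{A, B, D}: P→A 7·4=28, Q→B 8·5=40, R→B 8·11=88, S→B 5·11=55, T→A 3·16=48. Service 259; fixed 215; total 474.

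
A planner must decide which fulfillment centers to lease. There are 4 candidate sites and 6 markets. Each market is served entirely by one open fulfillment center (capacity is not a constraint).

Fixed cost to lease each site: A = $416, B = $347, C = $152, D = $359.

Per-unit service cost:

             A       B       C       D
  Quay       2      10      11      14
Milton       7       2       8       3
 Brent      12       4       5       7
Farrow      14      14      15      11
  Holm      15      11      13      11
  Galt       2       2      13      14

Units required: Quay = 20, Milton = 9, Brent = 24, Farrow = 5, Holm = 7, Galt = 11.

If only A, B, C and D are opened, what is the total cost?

Each market is assigned to its cheapest site among the open ones.
{A, B, C, D}: Quay→A 2·20=40, Milton→B 2·9=18, Brent→B 4·24=96, Farrow→D 11·5=55, Holm→B 11·7=77, Galt→A 2·11=22. Service 308; fixed 1274; total 1582.

Total cost: 1582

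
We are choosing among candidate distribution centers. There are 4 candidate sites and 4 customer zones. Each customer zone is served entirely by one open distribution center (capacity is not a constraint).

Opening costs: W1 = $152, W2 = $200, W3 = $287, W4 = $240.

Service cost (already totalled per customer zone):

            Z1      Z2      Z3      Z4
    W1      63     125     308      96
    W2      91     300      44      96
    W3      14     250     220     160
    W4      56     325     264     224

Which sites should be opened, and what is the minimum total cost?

For any fixed open set, each customer zone goes to its cheapest open site; total = fixed + service.
{W1, W2}: Z1→W1 63, Z2→W1 125, Z3→W2 44, Z4→W1 96. Service 328; fixed 352; total 680.
{W2}: service 531 + fixed 200 = 731
{W1}: Z1→W1 63, Z2→W1 125, Z3→W1 308, Z4→W1 96. Service 592; fixed 152; total 744.
{W1, W2, W3, W4}: service 279 + fixed 879 = 1158
No other subset beats 680.

Open W1 and W2; minimum total cost 680.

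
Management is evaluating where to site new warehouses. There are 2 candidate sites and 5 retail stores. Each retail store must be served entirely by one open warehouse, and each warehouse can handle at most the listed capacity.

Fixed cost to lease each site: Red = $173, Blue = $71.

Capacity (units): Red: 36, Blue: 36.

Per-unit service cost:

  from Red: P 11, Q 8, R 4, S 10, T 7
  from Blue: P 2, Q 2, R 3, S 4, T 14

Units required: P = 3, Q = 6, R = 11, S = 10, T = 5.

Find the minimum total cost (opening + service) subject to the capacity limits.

Minimum total cost: 232

Open {Blue}: P→Blue 2·3=6, Q→Blue 2·6=12, R→Blue 3·11=33, S→Blue 4·10=40, T→Blue 14·5=70.
Loads: Blue carries 35/36. Service 161; fixed 71; total 232.
Next best feasible plan costs 370.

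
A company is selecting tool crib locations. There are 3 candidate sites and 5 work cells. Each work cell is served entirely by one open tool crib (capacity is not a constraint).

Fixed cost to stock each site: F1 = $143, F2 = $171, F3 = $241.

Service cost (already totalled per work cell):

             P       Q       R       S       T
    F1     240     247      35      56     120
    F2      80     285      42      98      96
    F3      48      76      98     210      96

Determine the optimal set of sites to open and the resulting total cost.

For any fixed open set, each work cell goes to its cheapest open site; total = fixed + service.
{F1, F3}: P→F3 48, Q→F3 76, R→F1 35, S→F1 56, T→F3 96. Service 311; fixed 384; total 695.
{F3}: service 528 + fixed 241 = 769
{F2}: P→F2 80, Q→F2 285, R→F2 42, S→F2 98, T→F2 96. Service 601; fixed 171; total 772.
{F1, F2, F3}: service 311 + fixed 555 = 866
No other subset beats 695.

Open F1 and F3; minimum total cost 695.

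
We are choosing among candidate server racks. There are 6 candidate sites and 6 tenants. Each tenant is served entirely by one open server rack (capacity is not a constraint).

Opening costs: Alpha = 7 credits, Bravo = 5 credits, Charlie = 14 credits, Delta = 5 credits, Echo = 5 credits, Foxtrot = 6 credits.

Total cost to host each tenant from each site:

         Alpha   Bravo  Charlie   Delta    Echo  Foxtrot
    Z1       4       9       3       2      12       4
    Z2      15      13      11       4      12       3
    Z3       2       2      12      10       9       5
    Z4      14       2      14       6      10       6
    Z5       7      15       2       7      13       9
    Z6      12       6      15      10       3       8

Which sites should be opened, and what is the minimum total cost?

Open Bravo and Delta; minimum total cost 33.

For any fixed open set, each tenant goes to its cheapest open site; total = fixed + service.
{Bravo, Delta}: Z1→Delta 2, Z2→Delta 4, Z3→Bravo 2, Z4→Bravo 2, Z5→Delta 7, Z6→Bravo 6. Service 23; fixed 10; total 33.
{Bravo, Delta, Echo}: service 20 + fixed 15 = 35
{Bravo, Foxtrot}: service 26 + fixed 11 = 37
{Alpha, Bravo, Charlie, Delta, Echo, Foxtrot}: service 14 + fixed 42 = 56
No other subset beats 33.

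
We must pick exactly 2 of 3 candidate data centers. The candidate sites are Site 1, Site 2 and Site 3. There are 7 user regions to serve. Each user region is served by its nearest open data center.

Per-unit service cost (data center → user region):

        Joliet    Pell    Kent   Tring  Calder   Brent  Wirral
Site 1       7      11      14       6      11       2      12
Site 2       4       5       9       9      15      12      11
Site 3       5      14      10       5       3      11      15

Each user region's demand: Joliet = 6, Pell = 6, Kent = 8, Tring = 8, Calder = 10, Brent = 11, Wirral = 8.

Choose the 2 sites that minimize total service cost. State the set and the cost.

Choose Site 1 and Site 3; total service cost 364.

With exactly 2 open, each user region uses its cheapest among the chosen.
{Site 1, Site 3}: Joliet→Site 3 5·6=30, Pell→Site 1 11·6=66, Kent→Site 3 10·8=80, Tring→Site 3 5·8=40, Calder→Site 3 3·10=30, Brent→Site 1 2·11=22, Wirral→Site 1 12·8=96. Service cost 364.
{Site 1, Site 2}: service cost 394
{Site 2, Site 3}: service cost 405
Among all 3 size-2 choices, {Site 1, Site 3} is lowest.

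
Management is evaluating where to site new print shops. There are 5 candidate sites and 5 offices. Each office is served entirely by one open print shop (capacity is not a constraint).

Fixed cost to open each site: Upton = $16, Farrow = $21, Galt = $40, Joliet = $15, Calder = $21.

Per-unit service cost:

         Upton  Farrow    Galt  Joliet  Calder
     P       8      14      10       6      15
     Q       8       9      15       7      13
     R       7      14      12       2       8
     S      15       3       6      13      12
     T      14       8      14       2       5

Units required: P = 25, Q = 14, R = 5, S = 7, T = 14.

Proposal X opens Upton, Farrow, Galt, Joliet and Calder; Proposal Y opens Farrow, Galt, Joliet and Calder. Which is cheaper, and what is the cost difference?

Proposal Y is cheaper by 16.

Proposal X: {Upton, Farrow, Galt, Joliet, Calder}: P→Joliet 6·25=150, Q→Joliet 7·14=98, R→Joliet 2·5=10, S→Farrow 3·7=21, T→Joliet 2·14=28. Service 307; fixed 113; total 420.
Proposal Y: {Farrow, Galt, Joliet, Calder}: P→Joliet 6·25=150, Q→Joliet 7·14=98, R→Joliet 2·5=10, S→Farrow 3·7=21, T→Joliet 2·14=28. Service 307; fixed 97; total 404.
Difference: |420 − 404| = 16.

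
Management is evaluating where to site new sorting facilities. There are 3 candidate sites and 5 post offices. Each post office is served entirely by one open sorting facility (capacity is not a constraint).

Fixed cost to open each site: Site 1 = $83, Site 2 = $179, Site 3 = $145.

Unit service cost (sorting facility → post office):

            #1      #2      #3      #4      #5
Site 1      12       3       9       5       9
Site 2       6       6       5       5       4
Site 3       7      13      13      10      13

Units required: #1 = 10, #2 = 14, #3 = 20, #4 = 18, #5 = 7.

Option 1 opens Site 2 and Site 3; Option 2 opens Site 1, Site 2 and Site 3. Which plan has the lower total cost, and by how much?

Option 1: {Site 2, Site 3}: #1→Site 2 6·10=60, #2→Site 2 6·14=84, #3→Site 2 5·20=100, #4→Site 2 5·18=90, #5→Site 2 4·7=28. Service 362; fixed 324; total 686.
Option 2: {Site 1, Site 2, Site 3}: #1→Site 2 6·10=60, #2→Site 1 3·14=42, #3→Site 2 5·20=100, #4→Site 1 5·18=90, #5→Site 2 4·7=28. Service 320; fixed 407; total 727.
Difference: |686 − 727| = 41.

Option 1 is cheaper by 41.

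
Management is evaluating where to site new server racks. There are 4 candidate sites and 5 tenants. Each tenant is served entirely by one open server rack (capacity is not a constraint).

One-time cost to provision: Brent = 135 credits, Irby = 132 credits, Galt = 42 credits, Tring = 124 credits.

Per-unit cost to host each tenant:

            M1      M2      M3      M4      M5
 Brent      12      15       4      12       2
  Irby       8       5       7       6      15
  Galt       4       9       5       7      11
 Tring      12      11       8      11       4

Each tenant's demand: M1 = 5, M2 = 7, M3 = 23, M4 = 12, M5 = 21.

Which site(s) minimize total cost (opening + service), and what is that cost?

Open Brent and Galt; minimum total cost 478.

For any fixed open set, each tenant goes to its cheapest open site; total = fixed + service.
{Brent, Galt}: M1→Galt 4·5=20, M2→Galt 9·7=63, M3→Brent 4·23=92, M4→Galt 7·12=84, M5→Brent 2·21=42. Service 301; fixed 177; total 478.
{Galt, Tring}: M1→Galt 4·5=20, M2→Galt 9·7=63, M3→Galt 5·23=115, M4→Galt 7·12=84, M5→Tring 4·21=84. Service 366; fixed 166; total 532.
{Brent, Irby}: service 281 + fixed 267 = 548
{Brent, Irby, Galt, Tring}: service 261 + fixed 433 = 694
No other subset beats 478.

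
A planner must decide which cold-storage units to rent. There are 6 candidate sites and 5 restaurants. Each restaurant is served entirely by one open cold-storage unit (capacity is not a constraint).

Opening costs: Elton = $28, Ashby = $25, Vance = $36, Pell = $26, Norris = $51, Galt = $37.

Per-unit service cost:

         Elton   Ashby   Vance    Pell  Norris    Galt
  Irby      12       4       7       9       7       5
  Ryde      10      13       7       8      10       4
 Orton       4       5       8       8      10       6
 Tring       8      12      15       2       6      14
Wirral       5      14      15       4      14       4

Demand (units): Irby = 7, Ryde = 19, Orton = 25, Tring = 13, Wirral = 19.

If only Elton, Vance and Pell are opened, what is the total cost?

Total cost: 474

Each restaurant is assigned to its cheapest site among the open ones.
{Elton, Vance, Pell}: Irby→Vance 7·7=49, Ryde→Vance 7·19=133, Orton→Elton 4·25=100, Tring→Pell 2·13=26, Wirral→Pell 4·19=76. Service 384; fixed 90; total 474.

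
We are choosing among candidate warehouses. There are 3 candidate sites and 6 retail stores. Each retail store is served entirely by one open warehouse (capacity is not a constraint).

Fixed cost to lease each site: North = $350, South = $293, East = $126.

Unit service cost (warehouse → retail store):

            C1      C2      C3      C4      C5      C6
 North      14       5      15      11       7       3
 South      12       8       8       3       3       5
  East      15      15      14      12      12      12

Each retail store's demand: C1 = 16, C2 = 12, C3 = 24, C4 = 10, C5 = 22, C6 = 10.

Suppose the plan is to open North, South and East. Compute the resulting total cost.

Total cost: 1339

Each retail store is assigned to its cheapest site among the open ones.
{North, South, East}: C1→South 12·16=192, C2→North 5·12=60, C3→South 8·24=192, C4→South 3·10=30, C5→South 3·22=66, C6→North 3·10=30. Service 570; fixed 769; total 1339.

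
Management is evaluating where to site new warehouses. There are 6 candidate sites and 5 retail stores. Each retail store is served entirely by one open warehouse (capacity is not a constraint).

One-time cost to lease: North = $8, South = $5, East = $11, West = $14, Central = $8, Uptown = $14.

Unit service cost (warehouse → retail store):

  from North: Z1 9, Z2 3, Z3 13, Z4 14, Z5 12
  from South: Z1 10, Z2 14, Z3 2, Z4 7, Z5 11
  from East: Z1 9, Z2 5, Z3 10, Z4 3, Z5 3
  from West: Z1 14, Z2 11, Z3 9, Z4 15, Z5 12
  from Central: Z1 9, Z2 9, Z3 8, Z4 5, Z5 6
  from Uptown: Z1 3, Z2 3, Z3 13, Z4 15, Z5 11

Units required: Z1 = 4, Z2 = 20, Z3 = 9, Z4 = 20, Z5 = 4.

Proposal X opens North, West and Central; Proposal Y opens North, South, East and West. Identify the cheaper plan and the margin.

Proposal X: {North, West, Central}: Z1→North 9·4=36, Z2→North 3·20=60, Z3→Central 8·9=72, Z4→Central 5·20=100, Z5→Central 6·4=24. Service 292; fixed 30; total 322.
Proposal Y: {North, South, East, West}: Z1→North 9·4=36, Z2→North 3·20=60, Z3→South 2·9=18, Z4→East 3·20=60, Z5→East 3·4=12. Service 186; fixed 38; total 224.
Difference: |322 − 224| = 98.

Proposal Y is cheaper by 98.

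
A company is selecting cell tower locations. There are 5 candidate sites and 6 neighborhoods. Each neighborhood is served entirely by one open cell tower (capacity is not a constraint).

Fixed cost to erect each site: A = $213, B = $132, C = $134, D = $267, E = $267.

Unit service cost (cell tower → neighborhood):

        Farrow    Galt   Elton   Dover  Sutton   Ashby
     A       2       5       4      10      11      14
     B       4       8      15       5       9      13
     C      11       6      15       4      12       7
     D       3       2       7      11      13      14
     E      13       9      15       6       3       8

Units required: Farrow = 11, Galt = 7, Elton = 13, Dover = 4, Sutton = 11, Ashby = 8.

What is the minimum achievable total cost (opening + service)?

Minimum total cost: 595

For any fixed open set, each neighborhood goes to its cheapest open site; total = fixed + service.
{A}: Farrow→A 2·11=22, Galt→A 5·7=35, Elton→A 4·13=52, Dover→A 10·4=40, Sutton→A 11·11=121, Ashby→A 14·8=112. Service 382; fixed 213; total 595.
{A, C}: Farrow→A 2·11=22, Galt→A 5·7=35, Elton→A 4·13=52, Dover→C 4·4=16, Sutton→A 11·11=121, Ashby→C 7·8=56. Service 302; fixed 347; total 649.
{B}: service 518 + fixed 132 = 650
{A, B, C, D, E}: service 193 + fixed 1013 = 1206
No other subset beats 595.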